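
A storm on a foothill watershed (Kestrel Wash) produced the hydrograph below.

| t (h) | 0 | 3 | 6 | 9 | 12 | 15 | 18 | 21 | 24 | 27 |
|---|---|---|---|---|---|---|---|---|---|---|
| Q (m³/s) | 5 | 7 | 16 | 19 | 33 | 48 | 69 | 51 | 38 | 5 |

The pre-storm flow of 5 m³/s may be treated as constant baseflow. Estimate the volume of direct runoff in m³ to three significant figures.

V ≈ 2.60 × 10^6 m³

Direct-runoff ordinates (Q − Q_b): 0.0, 2.0, 11.0, 14.0, 28.0, 43.0, 64.0, 46.0, 33.0, 0.0 m³/s.
ΣQ_DR = 241.0 m³/s.
With Δt = 3 h = 10800 s, V = ΣQ_DR · Δt = 241.0 × 10800 = 2.60 × 10^6 m³.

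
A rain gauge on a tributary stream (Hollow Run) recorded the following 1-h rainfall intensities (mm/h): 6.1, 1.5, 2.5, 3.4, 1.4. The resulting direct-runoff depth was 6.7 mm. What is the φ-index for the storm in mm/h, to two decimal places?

Only the 3 blocks with intensity above φ contribute runoff: 6.1, 2.5, 3.4 mm/h.
Σ(I−φ)·Δt = d  ⇒  (6.1+2.5+3.4 − 3φ)·1 = 6.7
φ = (12.00 − 6.7/1) / 3 = 1.77 mm/h.

φ ≈ 1.77 mm/h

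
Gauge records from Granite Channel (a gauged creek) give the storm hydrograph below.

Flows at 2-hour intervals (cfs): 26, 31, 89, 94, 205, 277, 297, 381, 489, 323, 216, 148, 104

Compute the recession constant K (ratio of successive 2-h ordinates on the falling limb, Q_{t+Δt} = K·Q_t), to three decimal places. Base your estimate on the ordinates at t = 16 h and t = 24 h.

Using the recession-limb readings at t = 16 h and t = 24 h: Q falls from 489 to 104 cfs over 4 intervals.
K = (Q₂/Q₁)^(1/4) = (104/489)^(1/4) = 0.679.

K ≈ 0.679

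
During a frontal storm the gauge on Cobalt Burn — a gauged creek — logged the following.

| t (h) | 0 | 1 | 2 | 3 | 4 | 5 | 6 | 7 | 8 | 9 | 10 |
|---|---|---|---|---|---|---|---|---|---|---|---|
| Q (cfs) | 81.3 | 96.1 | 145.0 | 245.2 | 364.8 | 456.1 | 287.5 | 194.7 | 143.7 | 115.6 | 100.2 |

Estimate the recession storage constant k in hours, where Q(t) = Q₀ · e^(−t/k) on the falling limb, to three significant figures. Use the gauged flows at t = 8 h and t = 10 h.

k ≈ 5.55 h

On the falling limb, Q drops from 143.7 to 100.2 cfs between t = 8 h and t = 10 h (Δt = 2 h).
k = −Δt / ln(Q₂/Q₁) = −2 / ln(100.2/143.7) = 5.55 h.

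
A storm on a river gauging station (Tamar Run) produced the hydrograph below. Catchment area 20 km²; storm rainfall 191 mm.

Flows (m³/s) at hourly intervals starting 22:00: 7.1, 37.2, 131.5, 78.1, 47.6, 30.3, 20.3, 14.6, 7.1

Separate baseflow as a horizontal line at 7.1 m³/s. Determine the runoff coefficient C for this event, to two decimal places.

C ≈ 0.29

ΣQ_DR = 309.9 m³/s; V = ΣQ_DR·Δt = 1.116 × 10^6 m³.
Runoff depth d = V / A = 55.78 mm.
C = d / P = 55.78 / 191 = 0.29.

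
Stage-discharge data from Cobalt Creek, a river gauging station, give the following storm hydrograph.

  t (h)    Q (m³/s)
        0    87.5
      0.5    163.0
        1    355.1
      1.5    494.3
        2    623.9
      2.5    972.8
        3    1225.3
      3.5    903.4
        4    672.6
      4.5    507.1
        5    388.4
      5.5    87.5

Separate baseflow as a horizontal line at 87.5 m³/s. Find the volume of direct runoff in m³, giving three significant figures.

Direct-runoff ordinates (Q − Q_b): 0.0, 75.5, 267.6, 406.8, 536.4, 885.3, 1137.8, 815.9, 585.1, 419.6, 300.9, 0.0 m³/s.
ΣQ_DR = 5431 m³/s.
With Δt = 0.5 h = 1800 s, V = ΣQ_DR · Δt = 5431 × 1800 = 9.78 × 10^6 m³.

V ≈ 9.78 × 10^6 m³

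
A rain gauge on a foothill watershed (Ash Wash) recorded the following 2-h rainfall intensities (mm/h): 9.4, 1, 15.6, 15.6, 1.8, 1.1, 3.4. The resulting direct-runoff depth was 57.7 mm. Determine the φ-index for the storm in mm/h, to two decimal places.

Only the 3 blocks with intensity above φ contribute runoff: 9.4, 15.6, 15.6 mm/h.
Σ(I−φ)·Δt = d  ⇒  (9.4+15.6+15.6 − 3φ)·2 = 57.7
φ = (40.60 − 57.7/2) / 3 = 3.92 mm/h.

φ ≈ 3.92 mm/h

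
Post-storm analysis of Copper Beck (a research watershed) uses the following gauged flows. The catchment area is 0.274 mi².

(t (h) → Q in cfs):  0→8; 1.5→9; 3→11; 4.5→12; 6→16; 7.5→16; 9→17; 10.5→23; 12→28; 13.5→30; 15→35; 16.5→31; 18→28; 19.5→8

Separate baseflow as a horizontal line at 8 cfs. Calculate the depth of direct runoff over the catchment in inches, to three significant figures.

Direct runoff: 0.0, 1.0, 3.0, 4.0, 8.0, 8.0, 9.0, 15.0, 20.0, 22.0, 27.0, 23.0, 20.0, 0.0 cfs; ΣQ_DR = 160.0 cfs.
V = ΣQ_DR · Δt = 160.0 × 5400 s = 8.640 × 10^5 ft³.
Over A = 0.274 mi², depth = V / A = 1.36 in.

d ≈ 1.36 in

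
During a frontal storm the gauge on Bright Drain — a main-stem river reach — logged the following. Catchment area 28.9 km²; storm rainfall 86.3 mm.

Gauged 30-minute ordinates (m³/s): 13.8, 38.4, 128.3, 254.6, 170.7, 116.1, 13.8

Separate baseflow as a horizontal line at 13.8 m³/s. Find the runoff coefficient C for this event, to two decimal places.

ΣQ_DR = 639.1 m³/s; V = ΣQ_DR·Δt = 1.150 × 10^6 m³.
Runoff depth d = V / A = 39.81 mm.
C = d / P = 39.81 / 86.3 = 0.46.

C ≈ 0.46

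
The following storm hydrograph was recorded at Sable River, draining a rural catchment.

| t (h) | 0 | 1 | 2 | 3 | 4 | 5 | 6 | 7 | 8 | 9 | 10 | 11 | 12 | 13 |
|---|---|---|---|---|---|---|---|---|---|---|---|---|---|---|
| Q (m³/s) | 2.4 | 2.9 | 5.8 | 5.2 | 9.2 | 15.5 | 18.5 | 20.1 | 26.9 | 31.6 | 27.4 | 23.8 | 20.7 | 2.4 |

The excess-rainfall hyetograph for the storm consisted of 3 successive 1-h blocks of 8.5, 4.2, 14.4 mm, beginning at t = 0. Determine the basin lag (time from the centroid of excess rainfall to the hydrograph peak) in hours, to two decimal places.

Centroid of excess rainfall: t_c = Σ P_i·t̄_i / ΣP_i = 1.7177 h (block centres at 0.5, 1.5, 2.5 h).
Hydrograph peak occurs at t = 9 h, so basin lag t_L = 9 − 1.7177 = 7.28 h.

t_L ≈ 7.28 h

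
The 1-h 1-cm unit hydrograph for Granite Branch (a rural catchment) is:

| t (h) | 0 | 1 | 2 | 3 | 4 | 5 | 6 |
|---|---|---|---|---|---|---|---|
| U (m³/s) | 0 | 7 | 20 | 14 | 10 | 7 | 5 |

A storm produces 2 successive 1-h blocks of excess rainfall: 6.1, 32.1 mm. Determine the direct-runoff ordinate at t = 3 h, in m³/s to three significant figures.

By discrete convolution, Q_j = Σ (P_i / 10 mm) · U_{j−i}.
At t = 3 h (j=3): Q = (6.1/10)·14 + (32.1/10)·20 = 72.7 m³/s.

Q ≈ 72.7 m³/s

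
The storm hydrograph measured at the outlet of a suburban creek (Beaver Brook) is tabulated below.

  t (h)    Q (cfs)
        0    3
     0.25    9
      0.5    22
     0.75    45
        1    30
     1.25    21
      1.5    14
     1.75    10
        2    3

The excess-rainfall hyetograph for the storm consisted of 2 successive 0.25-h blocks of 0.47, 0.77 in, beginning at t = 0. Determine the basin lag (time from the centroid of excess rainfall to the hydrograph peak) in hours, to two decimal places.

t_L ≈ 0.47 h

Centroid of excess rainfall: t_c = Σ P_i·t̄_i / ΣP_i = 0.2802 h (block centres at 0.125, 0.375 h).
Hydrograph peak occurs at t = 0.75 h, so basin lag t_L = 0.75 − 0.2802 = 0.47 h.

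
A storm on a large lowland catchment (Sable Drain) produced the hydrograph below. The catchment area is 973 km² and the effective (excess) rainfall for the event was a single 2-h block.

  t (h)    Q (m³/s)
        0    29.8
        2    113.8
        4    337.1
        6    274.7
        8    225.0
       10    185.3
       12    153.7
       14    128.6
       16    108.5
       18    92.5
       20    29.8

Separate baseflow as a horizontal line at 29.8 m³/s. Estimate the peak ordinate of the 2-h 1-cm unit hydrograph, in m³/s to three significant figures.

Direct runoff: 0.0, 84.0, 307.3, 244.9, 195.2, 155.5, 123.9, 98.8, 78.7, 62.7, 0.0 m³/s; ΣQ_DR = 1351 m³/s, peak = 307.3 m³/s.
Runoff depth d = ΣQ_DR·Δt / A = 1351 × 7200 / (973 km²) = 9.997 mm.
The 1-cm UH is the DRH scaled by (10 mm)/d, so U_p = 307.3 × 10/9.997 = 307 m³/s.

U_p ≈ 307 m³/s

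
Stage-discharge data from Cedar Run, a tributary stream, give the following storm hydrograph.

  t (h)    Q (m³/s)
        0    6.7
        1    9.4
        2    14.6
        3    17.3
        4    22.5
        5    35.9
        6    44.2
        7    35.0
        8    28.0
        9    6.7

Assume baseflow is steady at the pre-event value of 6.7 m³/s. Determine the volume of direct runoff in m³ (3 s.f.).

V ≈ 5.52 × 10^5 m³

Direct-runoff ordinates (Q − Q_b): 0.0, 2.7, 7.9, 10.6, 15.8, 29.2, 37.5, 28.3, 21.3, 0.0 m³/s.
ΣQ_DR = 153.3 m³/s.
With Δt = 1 h = 3600 s, V = ΣQ_DR · Δt = 153.3 × 3600 = 5.52 × 10^5 m³.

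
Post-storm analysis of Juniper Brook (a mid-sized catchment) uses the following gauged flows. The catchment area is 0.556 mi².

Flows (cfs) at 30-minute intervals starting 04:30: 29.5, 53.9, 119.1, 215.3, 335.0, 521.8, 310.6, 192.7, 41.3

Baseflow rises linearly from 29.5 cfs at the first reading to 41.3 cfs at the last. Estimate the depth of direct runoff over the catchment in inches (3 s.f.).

Direct runoff: 0.00, 22.93, 86.65, 181.38, 299.60, 484.93, 272.25, 152.88, 0.00 cfs; ΣQ_DR = 1501 cfs.
V = ΣQ_DR · Δt = 1501 × 1800 s = 2.701 × 10^6 ft³.
Over A = 0.556 mi², depth = V / A = 2.09 in.

d ≈ 2.09 in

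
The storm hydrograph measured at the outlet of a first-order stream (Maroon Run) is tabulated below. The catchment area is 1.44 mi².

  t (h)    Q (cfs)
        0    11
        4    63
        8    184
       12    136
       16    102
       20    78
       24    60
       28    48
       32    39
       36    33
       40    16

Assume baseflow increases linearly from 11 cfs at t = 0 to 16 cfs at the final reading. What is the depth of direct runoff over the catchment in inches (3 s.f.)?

Direct runoff: 0.00, 51.50, 172.00, 123.50, 89.00, 64.50, 46.00, 33.50, 24.00, 17.50, 0.00 cfs; ΣQ_DR = 621.5 cfs.
V = ΣQ_DR · Δt = 621.5 × 14400 s = 8.950 × 10^6 ft³.
Over A = 1.44 mi², depth = V / A = 2.68 in.

d ≈ 2.68 in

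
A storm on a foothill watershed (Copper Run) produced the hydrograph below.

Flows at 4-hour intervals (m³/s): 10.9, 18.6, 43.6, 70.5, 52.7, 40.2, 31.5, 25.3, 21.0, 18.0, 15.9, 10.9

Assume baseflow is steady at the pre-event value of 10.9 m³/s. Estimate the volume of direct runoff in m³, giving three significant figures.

Direct-runoff ordinates (Q − Q_b): 0.0, 7.7, 32.7, 59.6, 41.8, 29.3, 20.6, 14.4, 10.1, 7.1, 5.0, 0.0 m³/s.
ΣQ_DR = 228.3 m³/s.
With Δt = 4 h = 14400 s, V = ΣQ_DR · Δt = 228.3 × 14400 = 3.29 × 10^6 m³.

V ≈ 3.29 × 10^6 m³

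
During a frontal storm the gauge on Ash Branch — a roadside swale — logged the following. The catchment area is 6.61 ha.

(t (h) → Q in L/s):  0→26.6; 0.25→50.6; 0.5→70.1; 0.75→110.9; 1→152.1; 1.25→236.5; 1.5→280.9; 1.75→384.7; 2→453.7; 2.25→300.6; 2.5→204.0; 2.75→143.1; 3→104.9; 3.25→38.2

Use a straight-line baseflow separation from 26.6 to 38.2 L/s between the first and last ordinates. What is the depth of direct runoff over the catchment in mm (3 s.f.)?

Direct runoff: 0.00, 23.11, 41.72, 81.62, 121.93, 205.44, 248.95, 351.85, 419.96, 265.97, 168.48, 106.68, 67.59, 0.00 L/s; ΣQ_DR = 2103 L/s.
V = ΣQ_DR · Δt = 2103 × 900 s = 1.893 × 10^6 L.
Over A = 6.61 ha, depth = V / A = 28.6 mm.

d ≈ 28.6 mm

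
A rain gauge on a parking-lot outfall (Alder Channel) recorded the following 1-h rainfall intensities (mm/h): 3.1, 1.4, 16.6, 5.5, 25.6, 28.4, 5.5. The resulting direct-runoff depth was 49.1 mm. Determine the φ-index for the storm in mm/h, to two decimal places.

Only the 3 blocks with intensity above φ contribute runoff: 16.6, 25.6, 28.4 mm/h.
Σ(I−φ)·Δt = d  ⇒  (16.6+25.6+28.4 − 3φ)·1 = 49.1
φ = (70.60 − 49.1/1) / 3 = 7.17 mm/h.

φ ≈ 7.17 mm/h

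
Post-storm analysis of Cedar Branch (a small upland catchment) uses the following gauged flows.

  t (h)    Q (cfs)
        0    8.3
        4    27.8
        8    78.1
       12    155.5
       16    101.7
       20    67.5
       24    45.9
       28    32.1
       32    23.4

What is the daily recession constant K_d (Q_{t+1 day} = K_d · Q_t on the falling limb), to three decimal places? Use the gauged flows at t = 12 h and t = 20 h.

Between t = 12 h and t = 20 h the flow falls from 155.5 to 67.5 cfs over 2×4 h = 8 h.
Per-interval ratio K = (67.5/155.5)^(1/2) = 0.6589; K_d = K^(24/4) = 0.082.

K_d ≈ 0.082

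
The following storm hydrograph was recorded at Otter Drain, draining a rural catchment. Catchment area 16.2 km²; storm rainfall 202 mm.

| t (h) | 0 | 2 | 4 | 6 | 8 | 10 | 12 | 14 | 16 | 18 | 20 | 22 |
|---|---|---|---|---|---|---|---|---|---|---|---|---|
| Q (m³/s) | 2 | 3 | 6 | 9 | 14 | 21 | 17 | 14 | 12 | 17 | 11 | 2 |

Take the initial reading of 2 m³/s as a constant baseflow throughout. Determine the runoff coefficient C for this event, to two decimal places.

C ≈ 0.23

ΣQ_DR = 104.0 m³/s; V = ΣQ_DR·Δt = 7.488 × 10^5 m³.
Runoff depth d = V / A = 46.22 mm.
C = d / P = 46.22 / 202 = 0.23.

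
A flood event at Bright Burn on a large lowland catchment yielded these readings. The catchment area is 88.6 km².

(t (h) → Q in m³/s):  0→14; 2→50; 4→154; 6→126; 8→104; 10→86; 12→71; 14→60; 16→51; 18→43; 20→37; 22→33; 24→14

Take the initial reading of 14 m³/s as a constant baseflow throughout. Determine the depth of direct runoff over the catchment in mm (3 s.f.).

d ≈ 53.7 mm

Direct runoff: 0.0, 36.0, 140.0, 112.0, 90.0, 72.0, 57.0, 46.0, 37.0, 29.0, 23.0, 19.0, 0.0 m³/s; ΣQ_DR = 661.0 m³/s.
V = ΣQ_DR · Δt = 661.0 × 7200 s = 4.759 × 10^6 m³.
Over A = 88.6 km², depth = V / A = 53.7 mm.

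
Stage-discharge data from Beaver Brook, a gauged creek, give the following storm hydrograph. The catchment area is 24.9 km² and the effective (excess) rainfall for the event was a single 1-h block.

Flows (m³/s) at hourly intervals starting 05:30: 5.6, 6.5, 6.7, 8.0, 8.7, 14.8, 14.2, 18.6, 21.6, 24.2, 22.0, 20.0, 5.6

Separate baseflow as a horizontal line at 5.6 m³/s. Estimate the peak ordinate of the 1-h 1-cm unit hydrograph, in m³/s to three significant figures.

U_p ≈ 12.4 m³/s

Direct runoff: 0.0, 0.9, 1.1, 2.4, 3.1, 9.2, 8.6, 13.0, 16.0, 18.6, 16.4, 14.4, 0.0 m³/s; ΣQ_DR = 103.7 m³/s, peak = 18.6 m³/s.
Runoff depth d = ΣQ_DR·Δt / A = 103.7 × 3600 / (24.9 km²) = 14.99 mm.
The 1-cm UH is the DRH scaled by (10 mm)/d, so U_p = 18.6 × 10/14.99 = 12.4 m³/s.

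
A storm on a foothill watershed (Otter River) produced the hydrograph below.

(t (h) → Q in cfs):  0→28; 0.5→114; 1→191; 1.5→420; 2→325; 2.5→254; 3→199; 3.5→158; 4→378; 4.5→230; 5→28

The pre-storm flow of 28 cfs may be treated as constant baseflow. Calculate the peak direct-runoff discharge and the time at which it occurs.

Subtracting baseflow gives direct-runoff ordinates: 0.0, 86.0, 163.0, 392.0, 297.0, 226.0, 171.0, 130.0, 350.0, 202.0, 0.0 cfs.
The maximum is 392.0 cfs, occurring at the reading for t = 1.5 h.

Q_p = 392.0 cfs at t = 1.5 h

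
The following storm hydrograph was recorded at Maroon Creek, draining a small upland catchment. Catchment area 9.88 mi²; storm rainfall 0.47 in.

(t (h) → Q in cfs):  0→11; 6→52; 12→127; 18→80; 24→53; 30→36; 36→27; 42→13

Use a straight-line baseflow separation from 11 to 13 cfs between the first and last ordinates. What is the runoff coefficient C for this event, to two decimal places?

C ≈ 0.61

ΣQ_DR = 303.0 cfs; V = ΣQ_DR·Δt = 6.545 × 10^6 ft³.
Runoff depth d = V / A = 0.2851 in.
C = d / P = 0.2851 / 0.47 = 0.61.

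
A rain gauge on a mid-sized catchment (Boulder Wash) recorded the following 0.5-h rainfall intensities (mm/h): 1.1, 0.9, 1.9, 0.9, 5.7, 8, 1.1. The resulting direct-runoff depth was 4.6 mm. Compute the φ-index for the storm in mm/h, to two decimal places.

φ ≈ 2.25 mm/h

Only the 2 blocks with intensity above φ contribute runoff: 5.7, 8 mm/h.
Σ(I−φ)·Δt = d  ⇒  (5.7+8 − 2φ)·0.5 = 4.6
φ = (13.70 − 4.6/0.5) / 2 = 2.25 mm/h.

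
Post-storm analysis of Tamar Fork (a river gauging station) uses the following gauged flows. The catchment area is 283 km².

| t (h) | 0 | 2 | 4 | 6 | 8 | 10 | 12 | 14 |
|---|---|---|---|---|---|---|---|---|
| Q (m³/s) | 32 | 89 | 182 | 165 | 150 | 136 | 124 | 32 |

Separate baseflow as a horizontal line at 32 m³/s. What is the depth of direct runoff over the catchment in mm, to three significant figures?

Direct runoff: 0.0, 57.0, 150.0, 133.0, 118.0, 104.0, 92.0, 0.0 m³/s; ΣQ_DR = 654.0 m³/s.
V = ΣQ_DR · Δt = 654.0 × 7200 s = 4.709 × 10^6 m³.
Over A = 283 km², depth = V / A = 16.6 mm.

d ≈ 16.6 mm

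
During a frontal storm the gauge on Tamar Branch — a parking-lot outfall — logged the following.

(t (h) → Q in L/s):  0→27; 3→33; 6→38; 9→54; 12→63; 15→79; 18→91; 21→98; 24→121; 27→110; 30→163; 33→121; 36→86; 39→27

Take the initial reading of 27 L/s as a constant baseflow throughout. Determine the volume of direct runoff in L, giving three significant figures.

Direct-runoff ordinates (Q − Q_b): 0.0, 6.0, 11.0, 27.0, 36.0, 52.0, 64.0, 71.0, 94.0, 83.0, 136.0, 94.0, 59.0, 0.0 L/s.
ΣQ_DR = 733.0 L/s.
With Δt = 3 h = 10800 s, V = ΣQ_DR · Δt = 733.0 × 10800 = 7.92 × 10^6 L.

V ≈ 7.92 × 10^6 L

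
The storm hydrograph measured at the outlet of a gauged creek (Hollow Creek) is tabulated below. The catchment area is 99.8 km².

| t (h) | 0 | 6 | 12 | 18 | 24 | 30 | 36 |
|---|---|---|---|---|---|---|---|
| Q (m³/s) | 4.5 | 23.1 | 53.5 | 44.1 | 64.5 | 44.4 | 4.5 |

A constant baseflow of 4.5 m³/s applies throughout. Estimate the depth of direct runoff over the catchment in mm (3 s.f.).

d ≈ 44.8 mm

Direct runoff: 0.0, 18.6, 49.0, 39.6, 60.0, 39.9, 0.0 m³/s; ΣQ_DR = 207.1 m³/s.
V = ΣQ_DR · Δt = 207.1 × 21600 s = 4.473 × 10^6 m³.
Over A = 99.8 km², depth = V / A = 44.8 mm.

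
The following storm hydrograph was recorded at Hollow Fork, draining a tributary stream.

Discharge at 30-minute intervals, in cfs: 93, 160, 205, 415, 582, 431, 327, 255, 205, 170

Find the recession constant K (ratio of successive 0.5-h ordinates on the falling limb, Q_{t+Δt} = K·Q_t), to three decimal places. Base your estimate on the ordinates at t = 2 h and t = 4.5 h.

K ≈ 0.782

Using the recession-limb readings at t = 2 h and t = 4.5 h: Q falls from 582 to 170 cfs over 5 intervals.
K = (Q₂/Q₁)^(1/5) = (170/582)^(1/5) = 0.782.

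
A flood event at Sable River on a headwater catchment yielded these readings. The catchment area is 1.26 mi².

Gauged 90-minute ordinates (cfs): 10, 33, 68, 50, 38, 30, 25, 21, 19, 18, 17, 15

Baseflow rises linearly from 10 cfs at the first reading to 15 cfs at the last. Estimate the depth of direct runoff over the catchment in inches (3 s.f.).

Direct runoff: 0.00, 22.55, 57.09, 38.64, 26.18, 17.73, 12.27, 7.82, 5.36, 3.91, 2.45, 0.00 cfs; ΣQ_DR = 194.0 cfs.
V = ΣQ_DR · Δt = 194.0 × 5400 s = 1.048 × 10^6 ft³.
Over A = 1.26 mi², depth = V / A = 0.358 in.

d ≈ 0.358 in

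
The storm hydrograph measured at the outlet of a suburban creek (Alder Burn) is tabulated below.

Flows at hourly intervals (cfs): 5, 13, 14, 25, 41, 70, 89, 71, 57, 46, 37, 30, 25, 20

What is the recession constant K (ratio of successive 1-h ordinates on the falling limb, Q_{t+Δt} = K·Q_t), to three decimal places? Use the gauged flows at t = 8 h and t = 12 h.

Using the recession-limb readings at t = 8 h and t = 12 h: Q falls from 57 to 25 cfs over 4 intervals.
K = (Q₂/Q₁)^(1/4) = (25/57)^(1/4) = 0.814.

K ≈ 0.814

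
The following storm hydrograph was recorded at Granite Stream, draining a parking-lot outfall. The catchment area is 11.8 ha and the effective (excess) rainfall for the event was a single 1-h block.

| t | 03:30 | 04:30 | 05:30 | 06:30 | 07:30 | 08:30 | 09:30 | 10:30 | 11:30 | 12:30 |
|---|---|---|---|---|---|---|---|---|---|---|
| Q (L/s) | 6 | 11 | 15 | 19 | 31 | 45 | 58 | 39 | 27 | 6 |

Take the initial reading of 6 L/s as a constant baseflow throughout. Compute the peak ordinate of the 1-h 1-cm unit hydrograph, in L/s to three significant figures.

Direct runoff: 0.0, 5.0, 9.0, 13.0, 25.0, 39.0, 52.0, 33.0, 21.0, 0.0 L/s; ΣQ_DR = 197.0 L/s, peak = 52.0 L/s.
Runoff depth d = ΣQ_DR·Δt / A = 197.0 × 3600 / (11.8 ha) = 6.010 mm.
The 1-cm UH is the DRH scaled by (10 mm)/d, so U_p = 52.0 × 10/6.010 = 86.5 L/s.

U_p ≈ 86.5 L/s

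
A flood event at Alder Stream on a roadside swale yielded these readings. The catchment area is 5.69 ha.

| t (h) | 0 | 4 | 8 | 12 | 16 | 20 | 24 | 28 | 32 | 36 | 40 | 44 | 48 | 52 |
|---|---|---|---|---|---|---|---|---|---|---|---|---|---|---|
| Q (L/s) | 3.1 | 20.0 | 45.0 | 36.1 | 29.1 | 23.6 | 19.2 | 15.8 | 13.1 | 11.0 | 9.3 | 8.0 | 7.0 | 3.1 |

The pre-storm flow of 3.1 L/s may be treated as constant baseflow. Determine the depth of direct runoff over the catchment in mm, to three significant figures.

Direct runoff: 0.0, 16.9, 41.9, 33.0, 26.0, 20.5, 16.1, 12.7, 10.0, 7.9, 6.2, 4.9, 3.9, 0.0 L/s; ΣQ_DR = 200.0 L/s.
V = ΣQ_DR · Δt = 200.0 × 14400 s = 2.880 × 10^6 L.
Over A = 5.69 ha, depth = V / A = 50.6 mm.

d ≈ 50.6 mm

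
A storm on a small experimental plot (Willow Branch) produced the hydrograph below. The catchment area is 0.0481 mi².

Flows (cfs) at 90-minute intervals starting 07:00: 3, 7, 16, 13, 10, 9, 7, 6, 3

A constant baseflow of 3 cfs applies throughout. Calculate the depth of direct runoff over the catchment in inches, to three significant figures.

Direct runoff: 0.0, 4.0, 13.0, 10.0, 7.0, 6.0, 4.0, 3.0, 0.0 cfs; ΣQ_DR = 47.00 cfs.
V = ΣQ_DR · Δt = 47.00 × 5400 s = 2.538 × 10^5 ft³.
Over A = 0.0481 mi², depth = V / A = 2.27 in.

d ≈ 2.27 in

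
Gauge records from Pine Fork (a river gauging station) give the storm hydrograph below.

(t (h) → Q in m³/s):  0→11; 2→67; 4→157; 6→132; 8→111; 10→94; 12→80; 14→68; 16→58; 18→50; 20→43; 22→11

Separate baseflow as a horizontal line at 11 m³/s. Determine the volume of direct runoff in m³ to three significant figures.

V ≈ 5.40 × 10^6 m³

Direct-runoff ordinates (Q − Q_b): 0.0, 56.0, 146.0, 121.0, 100.0, 83.0, 69.0, 57.0, 47.0, 39.0, 32.0, 0.0 m³/s.
ΣQ_DR = 750.0 m³/s.
With Δt = 2 h = 7200 s, V = ΣQ_DR · Δt = 750.0 × 7200 = 5.40 × 10^6 m³.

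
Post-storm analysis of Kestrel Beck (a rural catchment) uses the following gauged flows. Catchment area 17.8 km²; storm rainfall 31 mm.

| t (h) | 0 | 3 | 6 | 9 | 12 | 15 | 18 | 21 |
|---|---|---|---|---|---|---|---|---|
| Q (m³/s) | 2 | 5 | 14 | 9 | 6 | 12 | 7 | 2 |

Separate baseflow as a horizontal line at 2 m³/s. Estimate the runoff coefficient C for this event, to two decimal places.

C ≈ 0.80

ΣQ_DR = 41.00 m³/s; V = ΣQ_DR·Δt = 4.428 × 10^5 m³.
Runoff depth d = V / A = 24.88 mm.
C = d / P = 24.88 / 31 = 0.80.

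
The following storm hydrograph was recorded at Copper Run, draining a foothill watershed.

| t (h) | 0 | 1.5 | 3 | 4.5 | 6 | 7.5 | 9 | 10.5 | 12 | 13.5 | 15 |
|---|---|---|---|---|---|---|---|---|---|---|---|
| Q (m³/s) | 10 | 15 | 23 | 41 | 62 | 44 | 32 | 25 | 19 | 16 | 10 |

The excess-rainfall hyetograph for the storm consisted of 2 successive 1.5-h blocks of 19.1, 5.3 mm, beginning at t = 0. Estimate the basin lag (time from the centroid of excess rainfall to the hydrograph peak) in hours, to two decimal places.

Centroid of excess rainfall: t_c = Σ P_i·t̄_i / ΣP_i = 1.0758 h (block centres at 0.75, 2.25 h).
Hydrograph peak occurs at t = 6 h, so basin lag t_L = 6 − 1.0758 = 4.92 h.

t_L ≈ 4.92 h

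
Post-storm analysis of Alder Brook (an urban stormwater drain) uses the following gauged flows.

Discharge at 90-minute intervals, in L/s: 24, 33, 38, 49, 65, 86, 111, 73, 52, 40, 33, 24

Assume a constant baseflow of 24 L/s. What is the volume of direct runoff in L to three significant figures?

V ≈ 1.84 × 10^6 L

Direct-runoff ordinates (Q − Q_b): 0.0, 9.0, 14.0, 25.0, 41.0, 62.0, 87.0, 49.0, 28.0, 16.0, 9.0, 0.0 L/s.
ΣQ_DR = 340.0 L/s.
With Δt = 1.5 h = 5400 s, V = ΣQ_DR · Δt = 340.0 × 5400 = 1.84 × 10^6 L.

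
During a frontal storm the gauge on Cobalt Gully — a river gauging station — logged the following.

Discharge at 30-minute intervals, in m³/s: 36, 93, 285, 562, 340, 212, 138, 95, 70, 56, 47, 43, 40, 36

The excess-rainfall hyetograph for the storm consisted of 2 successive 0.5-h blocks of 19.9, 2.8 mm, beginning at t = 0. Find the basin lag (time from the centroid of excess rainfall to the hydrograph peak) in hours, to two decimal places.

Centroid of excess rainfall: t_c = Σ P_i·t̄_i / ΣP_i = 0.3117 h (block centres at 0.25, 0.75 h).
Hydrograph peak occurs at t = 1.5 h, so basin lag t_L = 1.5 − 0.3117 = 1.19 h.

t_L ≈ 1.19 h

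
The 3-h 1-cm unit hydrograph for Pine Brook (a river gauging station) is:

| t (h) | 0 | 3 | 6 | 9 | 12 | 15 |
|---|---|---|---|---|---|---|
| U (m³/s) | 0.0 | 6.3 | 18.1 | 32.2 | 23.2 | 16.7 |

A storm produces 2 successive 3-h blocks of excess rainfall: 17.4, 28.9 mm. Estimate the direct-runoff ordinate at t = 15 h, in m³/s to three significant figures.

By discrete convolution, Q_j = Σ (P_i / 10 mm) · U_{j−i}.
At t = 15 h (j=5): Q = (17.4/10)·16.7 + (28.9/10)·23.2 = 96.1 m³/s.

Q ≈ 96.1 m³/s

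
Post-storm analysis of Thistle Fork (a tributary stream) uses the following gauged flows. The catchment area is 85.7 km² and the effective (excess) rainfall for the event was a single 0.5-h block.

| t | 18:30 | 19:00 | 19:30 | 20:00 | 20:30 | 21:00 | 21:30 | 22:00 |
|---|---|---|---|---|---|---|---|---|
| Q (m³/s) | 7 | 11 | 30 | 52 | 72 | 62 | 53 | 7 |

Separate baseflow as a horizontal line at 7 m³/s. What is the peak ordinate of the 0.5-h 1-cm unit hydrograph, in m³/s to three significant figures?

U_p ≈ 130 m³/s

Direct runoff: 0.0, 4.0, 23.0, 45.0, 65.0, 55.0, 46.0, 0.0 m³/s; ΣQ_DR = 238.0 m³/s, peak = 65.0 m³/s.
Runoff depth d = ΣQ_DR·Δt / A = 238.0 × 1800 / (85.7 km²) = 4.999 mm.
The 1-cm UH is the DRH scaled by (10 mm)/d, so U_p = 65.0 × 10/4.999 = 130 m³/s.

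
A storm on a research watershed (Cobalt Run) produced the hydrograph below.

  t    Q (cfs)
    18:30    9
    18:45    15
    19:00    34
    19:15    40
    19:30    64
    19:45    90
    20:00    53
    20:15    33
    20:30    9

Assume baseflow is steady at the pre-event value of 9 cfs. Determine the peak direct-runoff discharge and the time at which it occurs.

Subtracting baseflow gives direct-runoff ordinates: 0.0, 6.0, 25.0, 31.0, 55.0, 81.0, 44.0, 24.0, 0.0 cfs.
The maximum is 81.0 cfs, occurring at the reading for t = 19:45.

Q_p = 81.0 cfs at t = 19:45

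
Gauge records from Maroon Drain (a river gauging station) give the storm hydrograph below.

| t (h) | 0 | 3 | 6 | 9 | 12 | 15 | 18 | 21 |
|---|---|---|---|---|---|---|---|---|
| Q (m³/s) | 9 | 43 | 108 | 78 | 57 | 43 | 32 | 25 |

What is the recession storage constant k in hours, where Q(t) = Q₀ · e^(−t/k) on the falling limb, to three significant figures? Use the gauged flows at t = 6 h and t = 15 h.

k ≈ 9.77 h

On the falling limb, Q drops from 108 to 43 m³/s between t = 6 h and t = 15 h (Δt = 9 h).
k = −Δt / ln(Q₂/Q₁) = −9 / ln(43/108) = 9.77 h.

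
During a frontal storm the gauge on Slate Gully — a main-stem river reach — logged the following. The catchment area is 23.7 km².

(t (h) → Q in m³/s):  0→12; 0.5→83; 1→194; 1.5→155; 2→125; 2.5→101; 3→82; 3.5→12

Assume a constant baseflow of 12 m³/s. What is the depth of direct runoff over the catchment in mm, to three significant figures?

Direct runoff: 0.0, 71.0, 182.0, 143.0, 113.0, 89.0, 70.0, 0.0 m³/s; ΣQ_DR = 668.0 m³/s.
V = ΣQ_DR · Δt = 668.0 × 1800 s = 1.202 × 10^6 m³.
Over A = 23.7 km², depth = V / A = 50.7 mm.

d ≈ 50.7 mm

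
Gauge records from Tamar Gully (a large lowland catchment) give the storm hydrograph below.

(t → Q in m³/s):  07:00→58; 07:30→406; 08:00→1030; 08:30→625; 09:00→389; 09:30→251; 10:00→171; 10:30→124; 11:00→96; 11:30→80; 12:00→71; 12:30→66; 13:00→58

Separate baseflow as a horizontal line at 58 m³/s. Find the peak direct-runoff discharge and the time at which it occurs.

Subtracting baseflow gives direct-runoff ordinates: 0.0, 348.0, 972.0, 567.0, 331.0, 193.0, 113.0, 66.0, 38.0, 22.0, 13.0, 8.0, 0.0 m³/s.
The maximum is 972.0 m³/s, occurring at the reading for t = 08:00.

Q_p = 972.0 m³/s at t = 08:00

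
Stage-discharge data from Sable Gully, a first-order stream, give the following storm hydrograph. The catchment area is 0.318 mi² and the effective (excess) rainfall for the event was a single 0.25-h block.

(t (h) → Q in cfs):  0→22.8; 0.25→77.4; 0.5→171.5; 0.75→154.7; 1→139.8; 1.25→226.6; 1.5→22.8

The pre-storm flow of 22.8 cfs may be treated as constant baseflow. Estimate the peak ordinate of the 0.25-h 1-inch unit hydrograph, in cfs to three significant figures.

Direct runoff: 0.0, 54.6, 148.7, 131.9, 117.0, 203.8, 0.0 cfs; ΣQ_DR = 656.0 cfs, peak = 203.8 cfs.
Runoff depth d = ΣQ_DR·Δt / A = 656.0 × 900 / (0.318 mi²) = 0.7992 in.
The 1-inch UH is the DRH scaled by (1 in)/d, so U_p = 203.8 × 1/0.7992 = 255 cfs.

U_p ≈ 255 cfs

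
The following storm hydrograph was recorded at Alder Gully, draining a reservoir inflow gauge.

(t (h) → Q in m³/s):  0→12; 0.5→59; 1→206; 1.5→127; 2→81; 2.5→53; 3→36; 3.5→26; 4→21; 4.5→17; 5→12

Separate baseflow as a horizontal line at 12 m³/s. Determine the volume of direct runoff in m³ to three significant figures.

Direct-runoff ordinates (Q − Q_b): 0.0, 47.0, 194.0, 115.0, 69.0, 41.0, 24.0, 14.0, 9.0, 5.0, 0.0 m³/s.
ΣQ_DR = 518.0 m³/s.
With Δt = 0.5 h = 1800 s, V = ΣQ_DR · Δt = 518.0 × 1800 = 9.32 × 10^5 m³.

V ≈ 9.32 × 10^5 m³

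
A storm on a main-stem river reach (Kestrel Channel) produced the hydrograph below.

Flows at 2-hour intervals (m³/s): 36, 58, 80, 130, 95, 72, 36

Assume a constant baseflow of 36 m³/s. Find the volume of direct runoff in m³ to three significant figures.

Direct-runoff ordinates (Q − Q_b): 0.0, 22.0, 44.0, 94.0, 59.0, 36.0, 0.0 m³/s.
ΣQ_DR = 255.0 m³/s.
With Δt = 2 h = 7200 s, V = ΣQ_DR · Δt = 255.0 × 7200 = 1.84 × 10^6 m³.

V ≈ 1.84 × 10^6 m³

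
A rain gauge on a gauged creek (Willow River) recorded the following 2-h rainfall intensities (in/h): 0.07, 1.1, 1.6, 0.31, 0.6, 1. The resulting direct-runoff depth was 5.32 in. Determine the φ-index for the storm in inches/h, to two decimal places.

Only the 4 blocks with intensity above φ contribute runoff: 1.1, 1.6, 0.6, 1 in/h.
Σ(I−φ)·Δt = d  ⇒  (1.1+1.6+0.6+1 − 4φ)·2 = 5.32
φ = (4.300 − 5.32/2) / 4 = 0.41 in/h.

φ ≈ 0.41 in/h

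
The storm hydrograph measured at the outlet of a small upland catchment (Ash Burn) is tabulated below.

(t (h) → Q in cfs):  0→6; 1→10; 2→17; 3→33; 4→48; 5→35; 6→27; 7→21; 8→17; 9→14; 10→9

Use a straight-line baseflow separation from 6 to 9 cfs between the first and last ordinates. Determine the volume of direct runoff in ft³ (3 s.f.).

V ≈ 5.56 × 10^5 ft³

Direct-runoff ordinates (Q − Q_b): 0.00, 3.70, 10.40, 26.10, 40.80, 27.50, 19.20, 12.90, 8.60, 5.30, 0.00 cfs.
ΣQ_DR = 154.5 cfs.
With Δt = 1 h = 3600 s, V = ΣQ_DR · Δt = 154.5 × 3600 = 5.56 × 10^5 ft³.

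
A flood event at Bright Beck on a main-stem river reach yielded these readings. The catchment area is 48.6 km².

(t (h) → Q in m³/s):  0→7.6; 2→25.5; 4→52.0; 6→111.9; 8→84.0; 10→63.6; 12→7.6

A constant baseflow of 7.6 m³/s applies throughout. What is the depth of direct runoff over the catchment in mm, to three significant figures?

d ≈ 44.3 mm

Direct runoff: 0.0, 17.9, 44.4, 104.3, 76.4, 56.0, 0.0 m³/s; ΣQ_DR = 299.0 m³/s.
V = ΣQ_DR · Δt = 299.0 × 7200 s = 2.153 × 10^6 m³.
Over A = 48.6 km², depth = V / A = 44.3 mm.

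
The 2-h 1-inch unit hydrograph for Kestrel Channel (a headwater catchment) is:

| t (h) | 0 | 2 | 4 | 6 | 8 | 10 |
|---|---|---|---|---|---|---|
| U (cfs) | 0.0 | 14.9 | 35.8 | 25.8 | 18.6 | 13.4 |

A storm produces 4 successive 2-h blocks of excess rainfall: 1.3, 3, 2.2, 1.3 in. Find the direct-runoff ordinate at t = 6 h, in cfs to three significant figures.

Q ≈ 174 cfs

By discrete convolution, Q_j = Σ (P_i / 1 in) · U_{j−i}.
At t = 6 h (j=3): Q = (1.3/1)·25.8 + (3/1)·35.8 + (2.2/1)·14.9 + (1.3/1)·0.0 = 174 cfs.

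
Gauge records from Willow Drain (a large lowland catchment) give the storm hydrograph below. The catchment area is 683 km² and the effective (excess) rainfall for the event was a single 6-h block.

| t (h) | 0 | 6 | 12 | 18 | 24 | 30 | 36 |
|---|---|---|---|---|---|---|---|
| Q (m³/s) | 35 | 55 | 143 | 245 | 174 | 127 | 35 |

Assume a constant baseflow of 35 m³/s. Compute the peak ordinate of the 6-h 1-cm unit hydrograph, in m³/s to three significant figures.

Direct runoff: 0.0, 20.0, 108.0, 210.0, 139.0, 92.0, 0.0 m³/s; ΣQ_DR = 569.0 m³/s, peak = 210.0 m³/s.
Runoff depth d = ΣQ_DR·Δt / A = 569.0 × 21600 / (683 km²) = 17.99 mm.
The 1-cm UH is the DRH scaled by (10 mm)/d, so U_p = 210.0 × 10/17.99 = 117 m³/s.

U_p ≈ 117 m³/s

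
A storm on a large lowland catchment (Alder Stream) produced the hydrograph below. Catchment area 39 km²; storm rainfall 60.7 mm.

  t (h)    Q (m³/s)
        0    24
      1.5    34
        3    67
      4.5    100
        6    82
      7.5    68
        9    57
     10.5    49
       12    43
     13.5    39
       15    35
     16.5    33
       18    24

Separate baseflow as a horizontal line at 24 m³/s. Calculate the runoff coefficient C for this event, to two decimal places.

C ≈ 0.78

ΣQ_DR = 343.0 m³/s; V = ΣQ_DR·Δt = 1.852 × 10^6 m³.
Runoff depth d = V / A = 47.49 mm.
C = d / P = 47.49 / 60.7 = 0.78.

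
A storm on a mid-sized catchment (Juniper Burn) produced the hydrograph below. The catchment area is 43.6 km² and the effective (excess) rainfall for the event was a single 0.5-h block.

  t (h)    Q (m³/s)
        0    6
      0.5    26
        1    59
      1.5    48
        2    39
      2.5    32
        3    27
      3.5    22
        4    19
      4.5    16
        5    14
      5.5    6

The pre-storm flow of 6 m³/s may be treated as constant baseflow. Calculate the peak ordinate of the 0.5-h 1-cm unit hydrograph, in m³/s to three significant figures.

Direct runoff: 0.0, 20.0, 53.0, 42.0, 33.0, 26.0, 21.0, 16.0, 13.0, 10.0, 8.0, 0.0 m³/s; ΣQ_DR = 242.0 m³/s, peak = 53.0 m³/s.
Runoff depth d = ΣQ_DR·Δt / A = 242.0 × 1800 / (43.6 km²) = 9.991 mm.
The 1-cm UH is the DRH scaled by (10 mm)/d, so U_p = 53.0 × 10/9.991 = 53.0 m³/s.

U_p ≈ 53.0 m³/s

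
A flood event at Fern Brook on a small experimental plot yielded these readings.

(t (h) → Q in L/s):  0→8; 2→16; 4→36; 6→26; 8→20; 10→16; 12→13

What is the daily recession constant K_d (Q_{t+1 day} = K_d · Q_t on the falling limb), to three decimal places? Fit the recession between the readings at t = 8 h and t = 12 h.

K_d ≈ 0.075

Between t = 8 h and t = 12 h the flow falls from 20 to 13 L/s over 2×2 h = 4 h.
Per-interval ratio K = (13/20)^(1/2) = 0.8062; K_d = K^(24/2) = 0.075.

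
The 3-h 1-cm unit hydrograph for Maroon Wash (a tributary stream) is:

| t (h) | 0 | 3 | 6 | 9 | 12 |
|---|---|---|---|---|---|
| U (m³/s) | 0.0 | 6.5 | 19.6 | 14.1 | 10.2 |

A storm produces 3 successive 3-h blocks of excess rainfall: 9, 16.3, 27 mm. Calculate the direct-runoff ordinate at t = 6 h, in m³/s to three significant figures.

By discrete convolution, Q_j = Σ (P_i / 10 mm) · U_{j−i}.
At t = 6 h (j=2): Q = (9/10)·19.6 + (16.3/10)·6.5 + (27/10)·0.0 = 28.2 m³/s.

Q ≈ 28.2 m³/s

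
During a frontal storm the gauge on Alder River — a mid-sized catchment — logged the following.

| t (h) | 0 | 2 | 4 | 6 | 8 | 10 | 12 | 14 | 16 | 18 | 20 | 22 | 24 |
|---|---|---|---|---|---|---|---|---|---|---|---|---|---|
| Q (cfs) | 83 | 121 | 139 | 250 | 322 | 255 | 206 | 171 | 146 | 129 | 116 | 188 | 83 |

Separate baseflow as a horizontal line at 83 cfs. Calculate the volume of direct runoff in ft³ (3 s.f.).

V ≈ 8.14 × 10^6 ft³

Direct-runoff ordinates (Q − Q_b): 0.0, 38.0, 56.0, 167.0, 239.0, 172.0, 123.0, 88.0, 63.0, 46.0, 33.0, 105.0, 0.0 cfs.
ΣQ_DR = 1130 cfs.
With Δt = 2 h = 7200 s, V = ΣQ_DR · Δt = 1130 × 7200 = 8.14 × 10^6 ft³.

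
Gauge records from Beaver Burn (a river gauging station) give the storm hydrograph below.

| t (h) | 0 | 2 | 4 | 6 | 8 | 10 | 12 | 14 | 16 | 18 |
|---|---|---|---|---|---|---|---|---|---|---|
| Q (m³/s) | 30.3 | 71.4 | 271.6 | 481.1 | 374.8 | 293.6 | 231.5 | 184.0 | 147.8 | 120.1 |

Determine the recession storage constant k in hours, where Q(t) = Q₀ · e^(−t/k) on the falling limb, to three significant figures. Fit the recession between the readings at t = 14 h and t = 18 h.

On the falling limb, Q drops from 184.0 to 120.1 m³/s between t = 14 h and t = 18 h (Δt = 4 h).
k = −Δt / ln(Q₂/Q₁) = −4 / ln(120.1/184.0) = 9.38 h.

k ≈ 9.38 h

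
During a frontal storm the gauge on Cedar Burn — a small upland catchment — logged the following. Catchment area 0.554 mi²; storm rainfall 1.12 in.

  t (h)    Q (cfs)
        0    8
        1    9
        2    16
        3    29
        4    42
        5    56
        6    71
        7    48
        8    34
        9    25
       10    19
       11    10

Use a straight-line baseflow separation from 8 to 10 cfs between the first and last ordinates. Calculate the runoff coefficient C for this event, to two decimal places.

C ≈ 0.65

ΣQ_DR = 259.0 cfs; V = ΣQ_DR·Δt = 9.324 × 10^5 ft³.
Runoff depth d = V / A = 0.7244 in.
C = d / P = 0.7244 / 1.12 = 0.65.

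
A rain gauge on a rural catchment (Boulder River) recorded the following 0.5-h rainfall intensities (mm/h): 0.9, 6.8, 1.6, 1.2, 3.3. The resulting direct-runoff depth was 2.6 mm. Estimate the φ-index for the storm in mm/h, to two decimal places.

φ ≈ 2.45 mm/h

Only the 2 blocks with intensity above φ contribute runoff: 6.8, 3.3 mm/h.
Σ(I−φ)·Δt = d  ⇒  (6.8+3.3 − 2φ)·0.5 = 2.6
φ = (10.10 − 2.6/0.5) / 2 = 2.45 mm/h.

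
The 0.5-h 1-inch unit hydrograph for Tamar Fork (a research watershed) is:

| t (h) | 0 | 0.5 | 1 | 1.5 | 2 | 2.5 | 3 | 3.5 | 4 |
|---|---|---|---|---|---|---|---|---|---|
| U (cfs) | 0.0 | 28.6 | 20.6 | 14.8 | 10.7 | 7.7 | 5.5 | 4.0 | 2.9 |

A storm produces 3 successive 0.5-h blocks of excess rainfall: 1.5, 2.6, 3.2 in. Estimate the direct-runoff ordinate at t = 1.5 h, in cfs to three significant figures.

By discrete convolution, Q_j = Σ (P_i / 1 in) · U_{j−i}.
At t = 1.5 h (j=3): Q = (1.5/1)·14.8 + (2.6/1)·20.6 + (3.2/1)·28.6 = 167 cfs.

Q ≈ 167 cfs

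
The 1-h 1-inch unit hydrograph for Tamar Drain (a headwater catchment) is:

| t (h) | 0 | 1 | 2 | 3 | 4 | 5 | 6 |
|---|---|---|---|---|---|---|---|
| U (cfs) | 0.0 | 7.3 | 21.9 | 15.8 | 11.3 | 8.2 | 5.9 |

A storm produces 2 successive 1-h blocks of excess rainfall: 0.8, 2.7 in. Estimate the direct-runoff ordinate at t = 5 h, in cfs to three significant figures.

Q ≈ 37.1 cfs

By discrete convolution, Q_j = Σ (P_i / 1 in) · U_{j−i}.
At t = 5 h (j=5): Q = (0.8/1)·8.2 + (2.7/1)·11.3 = 37.1 cfs.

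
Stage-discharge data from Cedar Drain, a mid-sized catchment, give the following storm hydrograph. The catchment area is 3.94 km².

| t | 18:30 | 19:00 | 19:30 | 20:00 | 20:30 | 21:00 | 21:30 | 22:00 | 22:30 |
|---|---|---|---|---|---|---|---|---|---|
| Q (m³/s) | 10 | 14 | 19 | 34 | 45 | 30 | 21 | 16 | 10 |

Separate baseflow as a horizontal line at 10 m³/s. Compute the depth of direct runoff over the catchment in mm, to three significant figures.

Direct runoff: 0.0, 4.0, 9.0, 24.0, 35.0, 20.0, 11.0, 6.0, 0.0 m³/s; ΣQ_DR = 109.0 m³/s.
V = ΣQ_DR · Δt = 109.0 × 1800 s = 1.962 × 10^5 m³.
Over A = 3.94 km², depth = V / A = 49.8 mm.

d ≈ 49.8 mm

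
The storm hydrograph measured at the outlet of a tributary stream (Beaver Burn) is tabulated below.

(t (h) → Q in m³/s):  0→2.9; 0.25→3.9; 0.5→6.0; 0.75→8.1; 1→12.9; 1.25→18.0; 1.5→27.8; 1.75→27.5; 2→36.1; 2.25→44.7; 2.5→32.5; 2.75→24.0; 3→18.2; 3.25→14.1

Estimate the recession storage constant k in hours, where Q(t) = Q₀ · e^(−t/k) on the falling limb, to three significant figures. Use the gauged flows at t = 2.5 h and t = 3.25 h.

k ≈ 0.898 h

On the falling limb, Q drops from 32.5 to 14.1 m³/s between t = 2.5 h and t = 3.25 h (Δt = 0.75 h).
k = −Δt / ln(Q₂/Q₁) = −0.75 / ln(14.1/32.5) = 0.898 h.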